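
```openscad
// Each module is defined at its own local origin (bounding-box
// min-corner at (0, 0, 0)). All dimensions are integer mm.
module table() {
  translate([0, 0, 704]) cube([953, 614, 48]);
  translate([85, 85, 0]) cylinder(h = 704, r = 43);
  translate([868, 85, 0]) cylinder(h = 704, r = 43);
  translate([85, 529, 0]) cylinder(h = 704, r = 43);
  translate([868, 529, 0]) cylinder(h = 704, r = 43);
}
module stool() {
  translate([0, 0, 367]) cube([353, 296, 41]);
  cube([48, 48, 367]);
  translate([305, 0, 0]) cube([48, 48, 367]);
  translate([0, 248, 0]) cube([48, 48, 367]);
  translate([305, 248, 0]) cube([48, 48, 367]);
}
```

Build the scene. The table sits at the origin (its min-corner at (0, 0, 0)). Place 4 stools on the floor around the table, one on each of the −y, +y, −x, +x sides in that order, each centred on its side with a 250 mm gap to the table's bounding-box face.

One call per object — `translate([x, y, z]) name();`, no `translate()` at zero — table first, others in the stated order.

table();
translate([300, -546, 0]) stool();
translate([300, 864, 0]) stool();
translate([-603, 159, 0]) stool();
translate([1203, 159, 0]) stool();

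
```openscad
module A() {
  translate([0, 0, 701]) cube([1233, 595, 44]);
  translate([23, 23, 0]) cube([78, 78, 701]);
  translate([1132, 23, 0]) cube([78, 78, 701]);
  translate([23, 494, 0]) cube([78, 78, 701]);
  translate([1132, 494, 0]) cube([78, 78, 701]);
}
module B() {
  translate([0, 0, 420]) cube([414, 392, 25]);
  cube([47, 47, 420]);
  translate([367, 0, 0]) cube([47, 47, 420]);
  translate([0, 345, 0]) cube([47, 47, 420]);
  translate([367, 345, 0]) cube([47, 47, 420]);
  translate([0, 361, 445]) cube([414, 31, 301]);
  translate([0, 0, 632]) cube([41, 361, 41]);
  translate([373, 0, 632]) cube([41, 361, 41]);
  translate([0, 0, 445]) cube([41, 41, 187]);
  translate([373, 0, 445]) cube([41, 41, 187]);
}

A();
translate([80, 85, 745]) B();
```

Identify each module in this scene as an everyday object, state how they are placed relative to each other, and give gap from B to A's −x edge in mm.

The chair's min-x is at 80; the table's min-x is 0; gap = 80 mm.

A is a table. B is a chair. The chair is on top of the table. The gap from the chair to the table's −x edge is 80 mm.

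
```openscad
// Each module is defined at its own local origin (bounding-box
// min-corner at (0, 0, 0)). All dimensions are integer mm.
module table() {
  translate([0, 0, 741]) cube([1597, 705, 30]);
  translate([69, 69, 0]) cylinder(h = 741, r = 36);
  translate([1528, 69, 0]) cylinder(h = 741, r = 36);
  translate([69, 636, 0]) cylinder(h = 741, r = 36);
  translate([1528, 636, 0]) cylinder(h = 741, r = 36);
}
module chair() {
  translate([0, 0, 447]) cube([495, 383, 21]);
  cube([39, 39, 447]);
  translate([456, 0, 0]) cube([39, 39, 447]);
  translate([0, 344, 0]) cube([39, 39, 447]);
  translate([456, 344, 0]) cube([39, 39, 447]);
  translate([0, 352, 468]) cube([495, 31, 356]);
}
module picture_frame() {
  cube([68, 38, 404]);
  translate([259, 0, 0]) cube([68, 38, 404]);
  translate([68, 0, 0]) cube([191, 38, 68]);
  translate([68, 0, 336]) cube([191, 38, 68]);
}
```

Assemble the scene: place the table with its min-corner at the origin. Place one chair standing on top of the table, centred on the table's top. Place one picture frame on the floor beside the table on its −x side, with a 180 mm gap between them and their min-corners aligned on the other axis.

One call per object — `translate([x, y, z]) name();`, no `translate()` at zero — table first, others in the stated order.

table();
translate([551, 161, 771]) chair();
translate([-507, 0, 0]) picture_frame();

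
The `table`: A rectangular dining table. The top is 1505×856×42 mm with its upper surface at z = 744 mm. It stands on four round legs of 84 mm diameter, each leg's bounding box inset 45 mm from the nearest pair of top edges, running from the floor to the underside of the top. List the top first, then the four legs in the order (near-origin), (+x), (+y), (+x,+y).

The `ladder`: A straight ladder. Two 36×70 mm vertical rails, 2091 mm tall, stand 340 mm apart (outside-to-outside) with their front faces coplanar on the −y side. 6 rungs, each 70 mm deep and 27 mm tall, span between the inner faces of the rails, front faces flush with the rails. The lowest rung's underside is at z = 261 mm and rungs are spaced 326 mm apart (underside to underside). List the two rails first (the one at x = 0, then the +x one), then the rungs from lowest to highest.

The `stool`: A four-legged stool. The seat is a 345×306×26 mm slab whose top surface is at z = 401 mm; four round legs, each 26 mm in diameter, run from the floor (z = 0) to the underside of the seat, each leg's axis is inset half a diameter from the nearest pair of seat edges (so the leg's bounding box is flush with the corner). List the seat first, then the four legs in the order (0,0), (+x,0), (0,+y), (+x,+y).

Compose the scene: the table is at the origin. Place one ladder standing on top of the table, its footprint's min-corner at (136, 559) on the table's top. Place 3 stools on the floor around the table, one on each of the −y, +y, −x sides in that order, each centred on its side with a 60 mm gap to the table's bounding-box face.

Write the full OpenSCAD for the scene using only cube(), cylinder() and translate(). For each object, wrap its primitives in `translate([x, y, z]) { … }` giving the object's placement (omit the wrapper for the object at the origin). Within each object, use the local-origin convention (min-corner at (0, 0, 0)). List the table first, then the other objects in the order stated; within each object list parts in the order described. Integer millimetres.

translate([0, 0, 702]) cube([1505, 856, 42]);
translate([87, 87, 0]) cylinder(h = 702, r = 42);
translate([1418, 87, 0]) cylinder(h = 702, r = 42);
translate([87, 769, 0]) cylinder(h = 702, r = 42);
translate([1418, 769, 0]) cylinder(h = 702, r = 42);
translate([136, 559, 744]) {
  cube([36, 70, 2091]);
  translate([304, 0, 0]) cube([36, 70, 2091]);
  translate([36, 0, 261]) cube([268, 70, 27]);
  translate([36, 0, 587]) cube([268, 70, 27]);
  translate([36, 0, 913]) cube([268, 70, 27]);
  translate([36, 0, 1239]) cube([268, 70, 27]);
  translate([36, 0, 1565]) cube([268, 70, 27]);
  translate([36, 0, 1891]) cube([268, 70, 27]);
}
translate([580, -366, 0]) {
  translate([0, 0, 375]) cube([345, 306, 26]);
  translate([13, 13, 0]) cylinder(h = 375, r = 13);
  translate([332, 13, 0]) cylinder(h = 375, r = 13);
  translate([13, 293, 0]) cylinder(h = 375, r = 13);
  translate([332, 293, 0]) cylinder(h = 375, r = 13);
}
translate([580, 916, 0]) {
  translate([0, 0, 375]) cube([345, 306, 26]);
  translate([13, 13, 0]) cylinder(h = 375, r = 13);
  translate([332, 13, 0]) cylinder(h = 375, r = 13);
  translate([13, 293, 0]) cylinder(h = 375, r = 13);
  translate([332, 293, 0]) cylinder(h = 375, r = 13);
}
translate([-405, 275, 0]) {
  translate([0, 0, 375]) cube([345, 306, 26]);
  translate([13, 13, 0]) cylinder(h = 375, r = 13);
  translate([332, 13, 0]) cylinder(h = 375, r = 13);
  translate([13, 293, 0]) cylinder(h = 375, r = 13);
  translate([332, 293, 0]) cylinder(h = 375, r = 13);
}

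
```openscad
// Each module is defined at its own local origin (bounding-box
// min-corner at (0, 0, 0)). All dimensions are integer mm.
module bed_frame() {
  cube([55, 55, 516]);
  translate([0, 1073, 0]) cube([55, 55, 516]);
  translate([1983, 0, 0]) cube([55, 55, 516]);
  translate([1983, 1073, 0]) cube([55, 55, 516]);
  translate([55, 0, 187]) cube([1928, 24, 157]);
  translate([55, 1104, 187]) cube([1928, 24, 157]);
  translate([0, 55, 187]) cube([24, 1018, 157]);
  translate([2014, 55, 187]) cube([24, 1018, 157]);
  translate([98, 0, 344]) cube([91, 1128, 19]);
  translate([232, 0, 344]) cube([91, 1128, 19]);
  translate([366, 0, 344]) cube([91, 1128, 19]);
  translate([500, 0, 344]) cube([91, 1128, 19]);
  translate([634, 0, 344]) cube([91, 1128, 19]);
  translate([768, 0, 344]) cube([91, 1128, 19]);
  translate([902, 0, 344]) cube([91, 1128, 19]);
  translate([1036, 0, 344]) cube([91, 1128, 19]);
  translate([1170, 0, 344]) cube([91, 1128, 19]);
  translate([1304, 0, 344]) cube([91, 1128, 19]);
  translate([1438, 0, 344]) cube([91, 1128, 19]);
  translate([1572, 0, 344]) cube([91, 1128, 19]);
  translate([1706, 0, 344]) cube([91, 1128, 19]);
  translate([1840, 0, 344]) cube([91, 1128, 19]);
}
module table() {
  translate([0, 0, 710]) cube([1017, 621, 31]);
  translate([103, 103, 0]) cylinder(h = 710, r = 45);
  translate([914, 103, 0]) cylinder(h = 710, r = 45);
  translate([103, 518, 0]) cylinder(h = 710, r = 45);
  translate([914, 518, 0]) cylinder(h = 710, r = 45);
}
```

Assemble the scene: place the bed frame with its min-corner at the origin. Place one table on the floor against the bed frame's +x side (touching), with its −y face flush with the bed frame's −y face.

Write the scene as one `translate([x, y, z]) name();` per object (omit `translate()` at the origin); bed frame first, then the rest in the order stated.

bed_frame();
translate([2038, 0, 0]) table();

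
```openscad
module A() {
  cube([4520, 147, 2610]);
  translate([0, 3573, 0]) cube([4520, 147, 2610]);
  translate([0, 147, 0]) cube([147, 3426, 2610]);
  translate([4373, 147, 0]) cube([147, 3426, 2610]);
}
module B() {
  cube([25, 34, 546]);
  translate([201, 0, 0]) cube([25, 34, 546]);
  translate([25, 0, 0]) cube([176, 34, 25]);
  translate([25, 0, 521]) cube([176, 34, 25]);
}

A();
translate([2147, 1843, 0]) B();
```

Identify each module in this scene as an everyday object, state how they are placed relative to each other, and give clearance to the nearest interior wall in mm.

A is a house frame. B is a picture frame. The picture frame sits inside the house frame, centred. The clearance to the nearest interior wall is 1696 mm.

Clearances: x = 2000, y = 1696; minimum 1696 mm.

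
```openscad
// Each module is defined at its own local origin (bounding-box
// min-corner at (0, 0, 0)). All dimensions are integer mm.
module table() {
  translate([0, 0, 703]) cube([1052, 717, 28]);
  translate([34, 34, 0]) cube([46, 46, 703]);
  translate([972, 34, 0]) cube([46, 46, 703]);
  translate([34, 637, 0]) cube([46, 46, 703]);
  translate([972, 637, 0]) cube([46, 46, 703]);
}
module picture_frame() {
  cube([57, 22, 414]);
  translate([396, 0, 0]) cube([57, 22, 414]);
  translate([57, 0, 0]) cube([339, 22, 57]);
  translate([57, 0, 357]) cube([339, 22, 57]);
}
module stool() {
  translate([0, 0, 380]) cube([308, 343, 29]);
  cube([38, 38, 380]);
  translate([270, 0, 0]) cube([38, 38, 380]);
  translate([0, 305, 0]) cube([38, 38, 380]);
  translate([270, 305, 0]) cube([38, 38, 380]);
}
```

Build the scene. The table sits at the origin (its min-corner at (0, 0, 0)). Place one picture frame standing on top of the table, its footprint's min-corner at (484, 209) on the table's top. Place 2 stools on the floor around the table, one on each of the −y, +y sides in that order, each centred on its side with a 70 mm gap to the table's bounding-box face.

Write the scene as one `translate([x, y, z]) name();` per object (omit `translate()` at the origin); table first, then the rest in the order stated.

table();
translate([484, 209, 731]) picture_frame();
translate([372, -413, 0]) stool();
translate([372, 787, 0]) stool();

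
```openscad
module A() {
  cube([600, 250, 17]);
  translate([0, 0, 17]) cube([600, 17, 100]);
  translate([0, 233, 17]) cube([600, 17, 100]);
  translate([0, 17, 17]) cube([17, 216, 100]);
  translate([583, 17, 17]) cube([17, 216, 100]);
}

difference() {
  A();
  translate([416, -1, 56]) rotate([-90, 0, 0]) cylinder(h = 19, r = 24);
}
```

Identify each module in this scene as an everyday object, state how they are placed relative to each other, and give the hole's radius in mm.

The subtracted cylinder has r = 24 mm.

A is an open box. The open box has a circular hole through its front wall. The hole's radius is 24 mm.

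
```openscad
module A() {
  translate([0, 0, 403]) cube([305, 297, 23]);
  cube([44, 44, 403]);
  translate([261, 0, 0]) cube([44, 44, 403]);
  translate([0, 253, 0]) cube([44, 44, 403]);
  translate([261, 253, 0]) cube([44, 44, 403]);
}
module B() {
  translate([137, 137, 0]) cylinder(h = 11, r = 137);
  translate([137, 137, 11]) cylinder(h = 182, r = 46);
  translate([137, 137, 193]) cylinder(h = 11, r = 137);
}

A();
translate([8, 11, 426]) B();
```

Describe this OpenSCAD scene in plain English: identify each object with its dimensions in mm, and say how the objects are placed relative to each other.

A is a four-legged stool. The seat is 305×297 mm, 23 mm thick, top at z = 426 mm. It stands on four square legs, each 44×44 mm in cross-section, from z = 0 to the seat underside, each flush with a corner of the seat.

B is a spool: two coaxial disc flanges of radius 137 mm and thickness 11 mm, joined by a core cylinder of radius 46 mm and height 182 mm. The lower flange rests on z = 0 and the three cylinders share a vertical axis.

The spool is on top of the stool.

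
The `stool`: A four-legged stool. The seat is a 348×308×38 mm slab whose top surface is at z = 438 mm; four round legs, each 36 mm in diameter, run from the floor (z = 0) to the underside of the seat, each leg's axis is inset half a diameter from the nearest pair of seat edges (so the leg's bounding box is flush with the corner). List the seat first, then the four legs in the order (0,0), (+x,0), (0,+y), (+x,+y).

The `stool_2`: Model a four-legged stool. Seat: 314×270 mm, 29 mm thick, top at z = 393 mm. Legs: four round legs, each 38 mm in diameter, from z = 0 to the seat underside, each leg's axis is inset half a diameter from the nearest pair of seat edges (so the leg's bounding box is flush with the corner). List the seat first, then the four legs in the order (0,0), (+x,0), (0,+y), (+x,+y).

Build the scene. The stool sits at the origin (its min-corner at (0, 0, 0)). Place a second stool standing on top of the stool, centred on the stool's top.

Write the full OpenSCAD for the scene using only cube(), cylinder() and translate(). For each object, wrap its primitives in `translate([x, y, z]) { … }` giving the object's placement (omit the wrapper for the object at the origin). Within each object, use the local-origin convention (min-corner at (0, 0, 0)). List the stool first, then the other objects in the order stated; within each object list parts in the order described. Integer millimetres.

translate([0, 0, 400]) cube([348, 308, 38]);
translate([18, 18, 0]) cylinder(h = 400, r = 18);
translate([330, 18, 0]) cylinder(h = 400, r = 18);
translate([18, 290, 0]) cylinder(h = 400, r = 18);
translate([330, 290, 0]) cylinder(h = 400, r = 18);
translate([17, 19, 438]) {
  translate([0, 0, 364]) cube([314, 270, 29]);
  translate([19, 19, 0]) cylinder(h = 364, r = 19);
  translate([295, 19, 0]) cylinder(h = 364, r = 19);
  translate([19, 251, 0]) cylinder(h = 364, r = 19);
  translate([295, 251, 0]) cylinder(h = 364, r = 19);
}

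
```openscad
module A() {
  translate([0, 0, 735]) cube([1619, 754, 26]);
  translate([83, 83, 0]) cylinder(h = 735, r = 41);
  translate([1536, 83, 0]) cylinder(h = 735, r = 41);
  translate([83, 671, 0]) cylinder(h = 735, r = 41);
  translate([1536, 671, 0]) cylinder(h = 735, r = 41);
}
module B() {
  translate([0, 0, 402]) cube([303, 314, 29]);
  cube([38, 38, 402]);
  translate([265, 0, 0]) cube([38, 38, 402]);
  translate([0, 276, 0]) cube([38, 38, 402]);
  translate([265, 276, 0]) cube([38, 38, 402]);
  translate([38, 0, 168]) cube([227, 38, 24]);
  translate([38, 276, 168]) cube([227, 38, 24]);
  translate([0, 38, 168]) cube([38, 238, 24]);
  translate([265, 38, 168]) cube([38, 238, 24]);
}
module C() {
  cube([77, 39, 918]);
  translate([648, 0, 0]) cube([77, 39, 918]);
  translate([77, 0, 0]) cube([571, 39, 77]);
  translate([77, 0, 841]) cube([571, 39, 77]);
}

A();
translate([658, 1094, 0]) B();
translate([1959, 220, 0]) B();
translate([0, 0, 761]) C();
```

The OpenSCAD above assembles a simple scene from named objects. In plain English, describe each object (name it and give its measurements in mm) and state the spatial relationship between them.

A is a table with a 1619×754 mm rectangular top, 26 mm thick, top surface at z = 761 mm, supported by four round legs of 82 mm diameter, each leg's bounding box inset 42 mm from the nearest pair of top edges, running from the floor.

B is a simple wooden stool: a rectangular seat 303 mm (x) by 314 mm (y), 29 mm thick, top face at z = 431 mm, on four square legs, each 38×38 mm in cross-section. The legs rest on z = 0, each flush with a corner of the seat. Four stretchers, 38 mm wide and 24 mm tall, connect adjacent legs with their undersides at z = 168 mm, each running between the inner faces of the legs it joins and aligned with the legs' outer faces on the other axis.

C is a rectangular picture frame lying in the x–z plane (depth along y). The opening is 571 mm wide (x) by 764 mm tall (z), surrounded by a border 77 mm wide on all four sides. The frame is 39 mm deep and is made of two full-height vertical stiles with two horizontal rails fitted between them.

Two stools sit around the table at the +y, +x sides. The picture frame is on top of the table.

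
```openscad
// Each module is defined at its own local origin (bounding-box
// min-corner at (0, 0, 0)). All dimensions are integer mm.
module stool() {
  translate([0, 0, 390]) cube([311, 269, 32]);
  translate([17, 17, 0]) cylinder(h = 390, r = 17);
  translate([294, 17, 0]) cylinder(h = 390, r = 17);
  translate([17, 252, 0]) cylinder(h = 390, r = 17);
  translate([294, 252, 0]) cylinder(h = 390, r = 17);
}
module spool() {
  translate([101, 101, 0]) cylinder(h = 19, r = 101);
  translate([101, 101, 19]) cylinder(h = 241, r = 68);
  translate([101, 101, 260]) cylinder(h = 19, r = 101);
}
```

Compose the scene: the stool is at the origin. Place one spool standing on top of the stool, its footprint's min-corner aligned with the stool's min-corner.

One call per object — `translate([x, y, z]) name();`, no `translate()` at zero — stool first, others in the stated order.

stool();
translate([0, 0, 422]) spool();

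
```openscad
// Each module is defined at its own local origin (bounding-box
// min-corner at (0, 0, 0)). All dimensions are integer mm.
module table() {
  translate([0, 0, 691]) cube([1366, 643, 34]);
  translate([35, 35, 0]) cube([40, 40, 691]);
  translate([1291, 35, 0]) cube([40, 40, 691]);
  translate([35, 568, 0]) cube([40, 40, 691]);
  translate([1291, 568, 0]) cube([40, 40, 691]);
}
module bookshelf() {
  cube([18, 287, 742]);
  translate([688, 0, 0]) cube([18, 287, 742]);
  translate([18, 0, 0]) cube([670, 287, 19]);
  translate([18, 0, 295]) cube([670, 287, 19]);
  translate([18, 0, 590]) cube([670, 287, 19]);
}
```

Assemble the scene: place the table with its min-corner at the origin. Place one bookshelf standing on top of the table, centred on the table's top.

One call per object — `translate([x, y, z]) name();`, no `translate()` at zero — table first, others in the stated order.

table();
translate([330, 178, 725]) bookshelf();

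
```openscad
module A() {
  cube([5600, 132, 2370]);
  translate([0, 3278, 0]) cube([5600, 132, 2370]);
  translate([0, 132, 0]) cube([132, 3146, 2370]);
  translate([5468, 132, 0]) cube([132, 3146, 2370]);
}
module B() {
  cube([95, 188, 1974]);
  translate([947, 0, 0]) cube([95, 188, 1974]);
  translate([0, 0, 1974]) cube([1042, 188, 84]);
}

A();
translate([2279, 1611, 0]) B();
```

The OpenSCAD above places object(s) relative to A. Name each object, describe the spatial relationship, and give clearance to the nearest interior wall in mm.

Clearances: x = 2147, y = 1479; minimum 1479 mm.

A is a house frame. B is a door frame. The door frame sits inside the house frame, centred. The clearance to the nearest interior wall is 1479 mm.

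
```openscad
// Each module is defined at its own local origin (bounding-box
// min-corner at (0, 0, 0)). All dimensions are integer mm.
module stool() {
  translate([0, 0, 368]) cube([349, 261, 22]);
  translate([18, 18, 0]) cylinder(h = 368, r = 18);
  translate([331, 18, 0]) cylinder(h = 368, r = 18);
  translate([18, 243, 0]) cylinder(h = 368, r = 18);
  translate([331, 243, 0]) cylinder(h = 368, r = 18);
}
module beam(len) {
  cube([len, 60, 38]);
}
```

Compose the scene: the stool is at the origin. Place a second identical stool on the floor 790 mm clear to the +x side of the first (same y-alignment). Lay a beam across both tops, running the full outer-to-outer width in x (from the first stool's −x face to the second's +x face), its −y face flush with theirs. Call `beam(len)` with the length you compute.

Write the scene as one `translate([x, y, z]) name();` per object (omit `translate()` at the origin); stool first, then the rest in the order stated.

stool();
translate([1139, 0, 0]) stool();
translate([0, 0, 390]) beam(1488);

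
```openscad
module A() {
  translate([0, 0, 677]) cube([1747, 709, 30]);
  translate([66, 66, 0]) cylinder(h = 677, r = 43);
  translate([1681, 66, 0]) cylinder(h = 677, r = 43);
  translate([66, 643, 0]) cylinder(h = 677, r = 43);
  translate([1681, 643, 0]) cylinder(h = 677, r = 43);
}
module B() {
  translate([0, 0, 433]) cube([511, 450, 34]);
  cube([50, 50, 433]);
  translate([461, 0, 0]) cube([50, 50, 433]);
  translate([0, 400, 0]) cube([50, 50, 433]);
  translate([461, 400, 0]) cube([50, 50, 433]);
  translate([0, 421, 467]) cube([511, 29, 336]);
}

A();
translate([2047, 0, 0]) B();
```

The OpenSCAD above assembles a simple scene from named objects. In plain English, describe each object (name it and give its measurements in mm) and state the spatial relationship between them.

A is a table: top 1747 mm (x) × 709 mm (y), 30 mm thick, upper face at z = 707 mm, on four round legs of 86 mm diameter, each leg's bounding box inset 23 mm from the nearest pair of top edges, running from z = 0 to the bottom of the top.

B is a chair. The seat is a 511×450×34 mm slab with its top at z = 467 mm, on four 50×50 mm corner legs (flush with the seat edges, standing on z = 0). A flat backrest 29 mm thick, 336 mm tall, spans the full seat width and rises from the seat top along its +y edge, rear face flush with the rear of the seat.

The chair is on the floor beside the table on its +x side.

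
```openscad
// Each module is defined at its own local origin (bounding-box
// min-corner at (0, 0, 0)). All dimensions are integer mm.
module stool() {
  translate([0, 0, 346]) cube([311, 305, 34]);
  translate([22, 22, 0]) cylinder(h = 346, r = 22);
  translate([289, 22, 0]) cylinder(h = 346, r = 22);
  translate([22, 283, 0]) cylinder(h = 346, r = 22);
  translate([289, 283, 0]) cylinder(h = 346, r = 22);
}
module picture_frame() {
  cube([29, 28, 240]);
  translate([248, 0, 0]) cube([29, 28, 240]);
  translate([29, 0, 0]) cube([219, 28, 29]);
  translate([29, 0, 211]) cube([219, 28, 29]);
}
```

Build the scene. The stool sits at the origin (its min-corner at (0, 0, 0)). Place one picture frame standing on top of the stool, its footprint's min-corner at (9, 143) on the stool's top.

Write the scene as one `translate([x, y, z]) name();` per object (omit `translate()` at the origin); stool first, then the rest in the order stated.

stool();
translate([9, 143, 380]) picture_frame();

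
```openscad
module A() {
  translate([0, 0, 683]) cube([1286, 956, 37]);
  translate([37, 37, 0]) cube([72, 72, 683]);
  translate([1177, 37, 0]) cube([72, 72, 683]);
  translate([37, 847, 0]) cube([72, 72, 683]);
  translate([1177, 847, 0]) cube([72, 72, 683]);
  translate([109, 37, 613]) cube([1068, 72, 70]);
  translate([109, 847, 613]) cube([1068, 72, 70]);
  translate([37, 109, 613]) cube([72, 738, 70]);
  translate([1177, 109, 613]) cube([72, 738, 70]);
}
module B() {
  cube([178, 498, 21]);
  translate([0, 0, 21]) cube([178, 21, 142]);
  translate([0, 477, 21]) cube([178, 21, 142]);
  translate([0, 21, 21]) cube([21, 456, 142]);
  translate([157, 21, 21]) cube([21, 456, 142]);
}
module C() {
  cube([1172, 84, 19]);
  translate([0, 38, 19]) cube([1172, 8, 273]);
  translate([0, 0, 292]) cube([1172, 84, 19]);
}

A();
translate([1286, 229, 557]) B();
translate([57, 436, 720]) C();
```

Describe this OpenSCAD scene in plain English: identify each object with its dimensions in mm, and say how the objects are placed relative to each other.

A is a table: top 1286 mm (x) × 956 mm (y), 37 mm thick, upper face at z = 720 mm, on four 72×72 mm square legs, each inset 37 mm from the nearest pair of top edges, running from z = 0 to the bottom of the top. Four apron rails, 72 mm thick and 70 mm tall, run between adjacent legs with their top edges flush with the underside of the top and their outer faces flush with the legs' outer faces.

B is an open-topped rectangular box: outside dimensions 178×498×163 mm, with a uniform wall and base thickness of 21 mm. The base is a full 178×498 slab on the floor; four walls sit on top of the base. The front and back walls (the −y and +y sides) span the full width; the two side walls fit between them.

C is an I-beam lying along x, 1172 mm long. Overall section height 311 mm. Two flanges 84 mm wide (y) and 19 mm thick, one on the floor and one at the top; a web 8 mm thick runs between them, centred on the flange width.

The open box is beside the table with their tops flush at z = 720. The I-beam is on top of the table, centred.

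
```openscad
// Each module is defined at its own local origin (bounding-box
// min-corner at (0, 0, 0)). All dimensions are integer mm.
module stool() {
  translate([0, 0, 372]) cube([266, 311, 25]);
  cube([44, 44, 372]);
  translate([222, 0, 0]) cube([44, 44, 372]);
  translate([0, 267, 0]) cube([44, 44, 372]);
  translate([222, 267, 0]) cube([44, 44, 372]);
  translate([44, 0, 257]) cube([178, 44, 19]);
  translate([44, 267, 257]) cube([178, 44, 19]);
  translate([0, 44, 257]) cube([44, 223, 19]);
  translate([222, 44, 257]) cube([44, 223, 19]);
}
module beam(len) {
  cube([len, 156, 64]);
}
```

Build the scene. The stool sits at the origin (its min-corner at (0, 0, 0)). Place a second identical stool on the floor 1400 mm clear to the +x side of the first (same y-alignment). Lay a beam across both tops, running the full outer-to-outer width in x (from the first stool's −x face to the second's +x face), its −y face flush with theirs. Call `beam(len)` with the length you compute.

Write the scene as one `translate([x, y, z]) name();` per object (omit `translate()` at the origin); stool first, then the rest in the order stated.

stool();
translate([1666, 0, 0]) stool();
translate([0, 0, 397]) beam(1932);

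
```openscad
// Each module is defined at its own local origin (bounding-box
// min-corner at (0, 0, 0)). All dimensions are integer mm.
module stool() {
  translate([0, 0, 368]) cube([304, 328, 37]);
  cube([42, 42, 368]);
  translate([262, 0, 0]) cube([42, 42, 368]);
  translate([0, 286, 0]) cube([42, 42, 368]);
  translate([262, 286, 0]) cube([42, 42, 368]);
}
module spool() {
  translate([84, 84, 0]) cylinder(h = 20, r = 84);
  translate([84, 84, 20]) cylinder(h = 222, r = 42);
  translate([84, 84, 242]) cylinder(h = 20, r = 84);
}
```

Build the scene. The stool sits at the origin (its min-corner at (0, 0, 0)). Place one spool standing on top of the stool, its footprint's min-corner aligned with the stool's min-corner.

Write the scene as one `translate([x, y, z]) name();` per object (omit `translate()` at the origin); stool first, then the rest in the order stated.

stool();
translate([0, 0, 405]) spool();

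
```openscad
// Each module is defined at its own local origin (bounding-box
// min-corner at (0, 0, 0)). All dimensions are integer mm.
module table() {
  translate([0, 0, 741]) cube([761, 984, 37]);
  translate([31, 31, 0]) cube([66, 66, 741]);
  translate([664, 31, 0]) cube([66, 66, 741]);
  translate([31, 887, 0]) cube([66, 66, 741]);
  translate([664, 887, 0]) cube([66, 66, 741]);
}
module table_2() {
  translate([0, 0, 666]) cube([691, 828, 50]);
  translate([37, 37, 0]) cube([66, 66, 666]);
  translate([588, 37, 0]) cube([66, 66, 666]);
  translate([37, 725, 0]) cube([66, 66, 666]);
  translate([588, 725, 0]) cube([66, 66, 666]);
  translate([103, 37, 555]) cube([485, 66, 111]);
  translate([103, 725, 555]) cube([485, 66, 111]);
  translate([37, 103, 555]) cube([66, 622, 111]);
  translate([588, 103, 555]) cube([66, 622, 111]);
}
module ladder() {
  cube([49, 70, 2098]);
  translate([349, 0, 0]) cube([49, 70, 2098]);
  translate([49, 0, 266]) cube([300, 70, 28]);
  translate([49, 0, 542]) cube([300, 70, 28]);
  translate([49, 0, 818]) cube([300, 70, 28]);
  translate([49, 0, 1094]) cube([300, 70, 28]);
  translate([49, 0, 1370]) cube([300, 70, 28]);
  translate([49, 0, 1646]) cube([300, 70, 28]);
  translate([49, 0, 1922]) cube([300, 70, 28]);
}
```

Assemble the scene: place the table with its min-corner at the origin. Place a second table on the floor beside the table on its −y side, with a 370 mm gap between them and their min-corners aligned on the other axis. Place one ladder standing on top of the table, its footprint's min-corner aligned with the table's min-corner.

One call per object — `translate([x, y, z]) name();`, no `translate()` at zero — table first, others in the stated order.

table();
translate([0, -1198, 0]) table_2();
translate([0, 0, 778]) ladder();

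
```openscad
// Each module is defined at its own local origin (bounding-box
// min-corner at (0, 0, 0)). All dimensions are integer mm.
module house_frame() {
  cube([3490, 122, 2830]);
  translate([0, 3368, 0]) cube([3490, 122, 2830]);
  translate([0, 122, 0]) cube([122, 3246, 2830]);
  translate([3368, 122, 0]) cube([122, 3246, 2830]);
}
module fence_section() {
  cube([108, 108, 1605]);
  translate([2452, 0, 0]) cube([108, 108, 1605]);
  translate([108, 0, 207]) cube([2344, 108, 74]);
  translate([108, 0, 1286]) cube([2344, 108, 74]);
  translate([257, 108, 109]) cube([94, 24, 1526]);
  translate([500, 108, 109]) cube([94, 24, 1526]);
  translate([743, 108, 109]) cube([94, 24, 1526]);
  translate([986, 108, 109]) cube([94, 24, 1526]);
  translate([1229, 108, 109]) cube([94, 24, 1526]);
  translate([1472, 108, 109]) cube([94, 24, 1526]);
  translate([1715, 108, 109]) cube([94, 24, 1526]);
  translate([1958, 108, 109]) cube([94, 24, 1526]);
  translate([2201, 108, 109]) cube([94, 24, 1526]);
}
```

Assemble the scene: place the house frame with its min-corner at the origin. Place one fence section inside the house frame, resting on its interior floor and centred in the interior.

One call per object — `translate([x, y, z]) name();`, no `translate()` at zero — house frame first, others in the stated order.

house_frame();
translate([465, 1679, 0]) fence_section();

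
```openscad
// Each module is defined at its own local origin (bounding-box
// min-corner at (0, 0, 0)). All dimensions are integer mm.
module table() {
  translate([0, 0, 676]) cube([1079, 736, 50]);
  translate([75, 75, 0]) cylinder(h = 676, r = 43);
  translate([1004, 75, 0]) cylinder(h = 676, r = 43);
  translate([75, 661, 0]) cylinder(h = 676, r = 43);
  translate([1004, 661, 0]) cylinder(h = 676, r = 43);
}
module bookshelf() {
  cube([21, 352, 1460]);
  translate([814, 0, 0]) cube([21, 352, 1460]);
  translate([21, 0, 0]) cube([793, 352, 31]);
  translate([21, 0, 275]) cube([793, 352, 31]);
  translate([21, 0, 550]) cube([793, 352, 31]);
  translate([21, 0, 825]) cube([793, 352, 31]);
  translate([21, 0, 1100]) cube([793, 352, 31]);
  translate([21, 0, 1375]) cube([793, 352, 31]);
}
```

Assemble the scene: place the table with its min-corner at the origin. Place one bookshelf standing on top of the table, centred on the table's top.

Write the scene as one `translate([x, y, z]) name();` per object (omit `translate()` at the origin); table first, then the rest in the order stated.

table();
translate([122, 192, 726]) bookshelf();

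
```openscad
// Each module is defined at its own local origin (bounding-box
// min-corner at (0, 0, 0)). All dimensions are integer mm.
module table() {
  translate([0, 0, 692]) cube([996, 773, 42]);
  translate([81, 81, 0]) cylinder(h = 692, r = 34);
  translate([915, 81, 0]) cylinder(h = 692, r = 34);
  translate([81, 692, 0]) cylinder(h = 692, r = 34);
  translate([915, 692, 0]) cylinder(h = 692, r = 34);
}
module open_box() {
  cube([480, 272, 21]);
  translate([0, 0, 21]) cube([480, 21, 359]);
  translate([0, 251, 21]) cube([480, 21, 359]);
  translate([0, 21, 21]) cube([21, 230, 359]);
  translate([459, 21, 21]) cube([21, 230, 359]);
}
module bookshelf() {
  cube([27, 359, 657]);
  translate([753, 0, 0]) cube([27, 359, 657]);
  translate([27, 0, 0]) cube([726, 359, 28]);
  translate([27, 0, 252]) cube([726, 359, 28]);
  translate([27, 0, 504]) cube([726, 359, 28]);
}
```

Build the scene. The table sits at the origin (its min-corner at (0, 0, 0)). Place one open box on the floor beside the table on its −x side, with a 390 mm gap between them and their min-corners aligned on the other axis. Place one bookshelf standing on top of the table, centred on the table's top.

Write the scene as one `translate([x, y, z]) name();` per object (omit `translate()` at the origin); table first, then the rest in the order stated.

table();
translate([-870, 0, 0]) open_box();
translate([108, 207, 734]) bookshelf();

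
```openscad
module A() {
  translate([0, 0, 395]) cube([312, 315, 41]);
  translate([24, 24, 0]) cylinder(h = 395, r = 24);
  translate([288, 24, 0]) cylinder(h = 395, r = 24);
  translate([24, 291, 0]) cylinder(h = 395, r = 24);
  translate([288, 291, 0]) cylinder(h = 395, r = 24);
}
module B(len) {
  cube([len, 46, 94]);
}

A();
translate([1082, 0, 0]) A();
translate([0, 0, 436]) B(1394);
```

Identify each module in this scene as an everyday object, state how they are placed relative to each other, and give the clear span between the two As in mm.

A is a stool. B is a beam. A beam spans the tops of two stools. The clear span between the two stools is 770 mm.

Second stool starts at x = 1082; first ends at x = 312; clear span = 1082 − 312 = 770 mm.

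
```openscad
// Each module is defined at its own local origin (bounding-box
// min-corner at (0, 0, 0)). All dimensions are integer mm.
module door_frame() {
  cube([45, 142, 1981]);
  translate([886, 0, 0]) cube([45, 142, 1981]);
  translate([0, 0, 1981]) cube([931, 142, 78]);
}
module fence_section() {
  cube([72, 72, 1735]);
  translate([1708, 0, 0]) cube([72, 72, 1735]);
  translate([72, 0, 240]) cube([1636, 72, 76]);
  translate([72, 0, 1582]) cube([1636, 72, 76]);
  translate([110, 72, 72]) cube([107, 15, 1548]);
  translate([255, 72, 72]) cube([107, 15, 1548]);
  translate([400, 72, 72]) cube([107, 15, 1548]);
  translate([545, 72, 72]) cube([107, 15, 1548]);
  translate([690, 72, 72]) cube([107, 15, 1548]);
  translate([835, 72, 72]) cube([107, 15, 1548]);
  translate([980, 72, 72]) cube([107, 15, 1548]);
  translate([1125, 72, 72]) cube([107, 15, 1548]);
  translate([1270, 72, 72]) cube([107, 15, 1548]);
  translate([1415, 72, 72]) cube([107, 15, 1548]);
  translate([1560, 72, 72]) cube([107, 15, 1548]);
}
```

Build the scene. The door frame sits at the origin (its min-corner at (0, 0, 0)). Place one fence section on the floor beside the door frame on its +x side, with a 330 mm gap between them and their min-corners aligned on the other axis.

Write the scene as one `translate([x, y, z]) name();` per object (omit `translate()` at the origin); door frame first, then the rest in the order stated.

door_frame();
translate([1261, 0, 0]) fence_section();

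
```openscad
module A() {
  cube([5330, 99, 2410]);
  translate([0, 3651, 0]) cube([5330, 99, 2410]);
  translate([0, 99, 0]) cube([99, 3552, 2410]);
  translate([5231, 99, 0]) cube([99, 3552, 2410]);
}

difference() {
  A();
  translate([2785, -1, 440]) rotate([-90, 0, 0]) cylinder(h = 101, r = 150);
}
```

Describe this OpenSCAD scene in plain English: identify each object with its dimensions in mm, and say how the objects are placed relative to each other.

A is the wall frame of a small rectangular building: four walls, each 2410 mm tall and 99 mm thick, enclosing a footprint 5330 mm (x) by 3750 mm (y) outside-to-outside, with no floor or roof. The front and back walls (the −y and +y sides) span the full width; the two side walls fit between them.

The house frame has a circular hole of radius 150 mm through its front wall, centred at (x = 2785, z = 440).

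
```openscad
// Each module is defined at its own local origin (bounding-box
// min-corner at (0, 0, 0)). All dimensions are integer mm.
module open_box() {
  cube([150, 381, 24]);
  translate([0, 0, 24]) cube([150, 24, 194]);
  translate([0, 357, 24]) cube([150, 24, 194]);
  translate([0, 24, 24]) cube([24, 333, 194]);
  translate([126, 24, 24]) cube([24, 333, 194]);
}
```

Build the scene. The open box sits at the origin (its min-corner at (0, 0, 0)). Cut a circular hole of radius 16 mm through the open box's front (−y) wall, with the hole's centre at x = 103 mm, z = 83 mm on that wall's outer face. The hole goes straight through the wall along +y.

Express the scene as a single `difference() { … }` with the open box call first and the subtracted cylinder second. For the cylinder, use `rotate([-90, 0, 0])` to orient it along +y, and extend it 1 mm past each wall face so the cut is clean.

difference() {
  open_box();
  translate([103, -1, 83]) rotate([-90, 0, 0]) cylinder(h = 26, r = 16);
}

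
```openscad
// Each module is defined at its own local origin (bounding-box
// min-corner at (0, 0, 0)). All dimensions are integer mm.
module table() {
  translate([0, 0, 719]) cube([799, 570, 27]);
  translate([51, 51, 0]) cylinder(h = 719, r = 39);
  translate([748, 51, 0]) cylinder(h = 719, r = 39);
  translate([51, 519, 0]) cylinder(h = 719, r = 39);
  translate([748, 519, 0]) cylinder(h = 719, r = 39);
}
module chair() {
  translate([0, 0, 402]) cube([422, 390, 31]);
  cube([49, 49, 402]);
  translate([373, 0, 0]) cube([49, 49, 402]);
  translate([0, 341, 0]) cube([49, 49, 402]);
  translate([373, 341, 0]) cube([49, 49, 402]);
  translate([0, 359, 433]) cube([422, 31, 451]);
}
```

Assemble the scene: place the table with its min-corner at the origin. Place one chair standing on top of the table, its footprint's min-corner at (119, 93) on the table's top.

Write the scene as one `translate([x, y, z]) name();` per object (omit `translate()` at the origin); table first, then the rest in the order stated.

table();
translate([119, 93, 746]) chair();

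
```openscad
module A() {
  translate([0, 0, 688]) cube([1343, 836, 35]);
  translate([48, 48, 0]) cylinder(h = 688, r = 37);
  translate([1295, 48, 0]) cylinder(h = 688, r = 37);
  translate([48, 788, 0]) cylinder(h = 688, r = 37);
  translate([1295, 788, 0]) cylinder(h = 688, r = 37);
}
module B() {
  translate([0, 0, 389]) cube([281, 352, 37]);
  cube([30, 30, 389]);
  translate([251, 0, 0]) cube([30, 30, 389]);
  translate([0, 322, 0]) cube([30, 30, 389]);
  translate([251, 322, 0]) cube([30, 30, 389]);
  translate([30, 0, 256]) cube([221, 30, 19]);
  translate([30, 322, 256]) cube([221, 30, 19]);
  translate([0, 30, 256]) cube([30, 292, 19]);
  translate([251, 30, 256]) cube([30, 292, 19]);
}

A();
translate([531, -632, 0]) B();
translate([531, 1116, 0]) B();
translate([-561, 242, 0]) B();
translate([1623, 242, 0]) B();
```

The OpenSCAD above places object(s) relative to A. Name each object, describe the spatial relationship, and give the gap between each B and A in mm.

A is a table. B is a stool. Four stools sit around the table at the −y, +y, −x, +x sides. The gap between each stool and the table is 280 mm.

Each stool's nearest face is 280 mm from the table's bounding box.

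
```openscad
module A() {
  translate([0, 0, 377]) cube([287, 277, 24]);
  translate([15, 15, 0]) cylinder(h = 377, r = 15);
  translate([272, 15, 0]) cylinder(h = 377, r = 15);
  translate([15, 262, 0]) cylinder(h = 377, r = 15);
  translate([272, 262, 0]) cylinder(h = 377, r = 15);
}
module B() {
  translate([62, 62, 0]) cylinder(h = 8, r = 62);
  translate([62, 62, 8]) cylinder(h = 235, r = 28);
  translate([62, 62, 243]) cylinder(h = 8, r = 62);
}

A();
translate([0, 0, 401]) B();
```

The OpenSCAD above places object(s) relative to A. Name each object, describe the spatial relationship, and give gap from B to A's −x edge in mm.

A is a stool. B is a spool. The spool is on top of the stool. The gap from the spool to the stool's −x edge is 0 mm.

The spool's min-x is at 0; the stool's min-x is 0; gap = 0 mm.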